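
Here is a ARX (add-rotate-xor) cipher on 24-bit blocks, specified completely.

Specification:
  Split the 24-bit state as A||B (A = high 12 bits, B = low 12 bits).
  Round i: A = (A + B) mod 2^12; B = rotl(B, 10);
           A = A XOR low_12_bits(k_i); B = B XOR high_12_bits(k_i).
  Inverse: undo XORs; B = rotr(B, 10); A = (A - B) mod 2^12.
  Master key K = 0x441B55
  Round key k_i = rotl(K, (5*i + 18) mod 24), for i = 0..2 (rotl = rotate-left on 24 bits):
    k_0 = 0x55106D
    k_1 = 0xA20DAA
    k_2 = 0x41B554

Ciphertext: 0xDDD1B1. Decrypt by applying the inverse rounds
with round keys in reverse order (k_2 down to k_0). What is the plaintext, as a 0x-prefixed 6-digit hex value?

0xC75DD9

s_0 = ciphertext = 0xDDD1B1
s_1 = InvRound(s_0, k_2) = 0x1E06A9
s_2 = InvRound(s_1, k_1) = 0xA23227
s_3 = InvRound(s_2, k_0) = 0xC75DD9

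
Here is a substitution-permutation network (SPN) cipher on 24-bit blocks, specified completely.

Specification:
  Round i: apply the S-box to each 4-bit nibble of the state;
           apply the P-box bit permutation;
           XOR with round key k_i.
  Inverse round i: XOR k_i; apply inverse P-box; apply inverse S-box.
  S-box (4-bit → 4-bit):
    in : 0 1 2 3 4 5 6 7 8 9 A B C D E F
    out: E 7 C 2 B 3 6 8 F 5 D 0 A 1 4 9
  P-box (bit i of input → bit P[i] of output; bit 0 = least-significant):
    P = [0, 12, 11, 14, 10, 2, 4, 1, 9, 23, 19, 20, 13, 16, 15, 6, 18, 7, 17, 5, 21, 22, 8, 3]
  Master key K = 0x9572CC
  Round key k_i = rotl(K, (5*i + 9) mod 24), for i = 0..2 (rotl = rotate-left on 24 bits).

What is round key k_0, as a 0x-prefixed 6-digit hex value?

0xE5992A

K = 0x9572CC
k_0 = rotl(K, (5*0+9) mod 24) = rotl(K, 9) = 0xE5992A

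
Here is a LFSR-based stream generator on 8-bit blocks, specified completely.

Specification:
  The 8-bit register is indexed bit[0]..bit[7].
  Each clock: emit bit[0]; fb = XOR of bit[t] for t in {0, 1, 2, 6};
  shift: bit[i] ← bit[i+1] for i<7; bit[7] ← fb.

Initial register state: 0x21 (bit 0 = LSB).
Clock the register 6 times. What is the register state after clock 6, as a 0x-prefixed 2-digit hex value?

0x34

reg_0 = 0x21
clock 1: out=1, reg = 0x90
clock 2: out=0, reg = 0x48
clock 3: out=0, reg = 0xA4
clock 4: out=0, reg = 0xD2
clock 5: out=0, reg = 0x69
clock 6: out=1, reg = 0x34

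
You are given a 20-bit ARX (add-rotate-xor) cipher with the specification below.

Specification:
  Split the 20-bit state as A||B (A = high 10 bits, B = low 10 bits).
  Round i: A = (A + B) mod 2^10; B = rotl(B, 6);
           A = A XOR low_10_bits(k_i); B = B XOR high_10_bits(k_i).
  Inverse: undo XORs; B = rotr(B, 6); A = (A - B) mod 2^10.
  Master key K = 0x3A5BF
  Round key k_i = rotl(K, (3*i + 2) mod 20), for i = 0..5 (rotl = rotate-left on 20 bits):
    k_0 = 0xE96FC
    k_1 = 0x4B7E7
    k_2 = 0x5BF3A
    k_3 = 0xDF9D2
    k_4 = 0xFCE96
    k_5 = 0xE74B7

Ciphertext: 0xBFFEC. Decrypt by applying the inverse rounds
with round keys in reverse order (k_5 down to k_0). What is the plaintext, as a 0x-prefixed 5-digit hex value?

0x945FD

s_0 = ciphertext = 0xBFFEC
s_1 = InvRound(s_0, k_5) = 0xCDF11
s_2 = InvRound(s_1, k_4) = 0xDFA23
s_3 = InvRound(s_2, k_3) = 0x35DD5
s_4 = InvRound(s_3, k_2) = 0x12FA2
s_5 = InvRound(s_4, k_1) = 0xAC8FA
s_6 = InvRound(s_5, k_0) = 0x945FD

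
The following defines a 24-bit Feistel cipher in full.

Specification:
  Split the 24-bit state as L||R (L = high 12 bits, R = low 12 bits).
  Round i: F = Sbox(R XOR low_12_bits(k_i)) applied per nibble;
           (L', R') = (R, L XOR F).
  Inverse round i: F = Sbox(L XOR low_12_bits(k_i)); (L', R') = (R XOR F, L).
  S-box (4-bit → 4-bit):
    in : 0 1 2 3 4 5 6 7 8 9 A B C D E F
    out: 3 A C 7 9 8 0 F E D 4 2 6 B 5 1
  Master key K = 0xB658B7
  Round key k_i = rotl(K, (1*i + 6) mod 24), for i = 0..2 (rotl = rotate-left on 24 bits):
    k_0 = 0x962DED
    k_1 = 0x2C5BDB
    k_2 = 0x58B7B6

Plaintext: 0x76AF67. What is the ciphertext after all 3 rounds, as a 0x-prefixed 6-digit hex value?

0xCEF903

s_0 = plaintext = 0x76AF67
s_1 = Round(s_0, k_0) = 0xF67B8E
s_2 = Round(s_1, k_1) = 0xB8ECEF
s_3 = Round(s_2, k_2) = 0xCEF903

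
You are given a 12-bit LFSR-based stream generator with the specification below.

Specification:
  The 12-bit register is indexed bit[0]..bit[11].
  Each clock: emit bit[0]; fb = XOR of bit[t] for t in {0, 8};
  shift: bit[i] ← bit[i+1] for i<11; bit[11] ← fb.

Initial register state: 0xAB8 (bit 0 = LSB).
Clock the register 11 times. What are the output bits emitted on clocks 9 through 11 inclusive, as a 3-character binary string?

reg_0 = 0xAB8
clock 1: out=0, reg = 0x55C
clock 2: out=0, reg = 0xAAE
clock 3: out=0, reg = 0x557
clock 4: out=1, reg = 0x2AB
clock 5: out=1, reg = 0x955
clock 6: out=1, reg = 0x4AA
clock 7: out=0, reg = 0x255
clock 8: out=1, reg = 0x92A
clock 9: out=0, reg = 0xC95
clock 10: out=1, reg = 0xE4A
clock 11: out=0, reg = 0x725

010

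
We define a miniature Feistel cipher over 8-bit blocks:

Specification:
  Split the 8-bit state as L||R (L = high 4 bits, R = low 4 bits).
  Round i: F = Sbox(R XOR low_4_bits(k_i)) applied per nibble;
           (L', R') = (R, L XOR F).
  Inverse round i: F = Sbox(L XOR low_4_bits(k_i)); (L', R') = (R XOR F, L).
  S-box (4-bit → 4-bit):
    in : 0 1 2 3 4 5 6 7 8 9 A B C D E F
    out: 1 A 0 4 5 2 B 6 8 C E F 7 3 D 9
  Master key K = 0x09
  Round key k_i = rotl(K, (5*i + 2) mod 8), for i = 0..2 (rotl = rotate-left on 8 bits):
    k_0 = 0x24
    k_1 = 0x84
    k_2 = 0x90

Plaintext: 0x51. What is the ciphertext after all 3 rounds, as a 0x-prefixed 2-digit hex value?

0x55

s_0 = plaintext = 0x51
s_1 = Round(s_0, k_0) = 0x17
s_2 = Round(s_1, k_1) = 0x75
s_3 = Round(s_2, k_2) = 0x55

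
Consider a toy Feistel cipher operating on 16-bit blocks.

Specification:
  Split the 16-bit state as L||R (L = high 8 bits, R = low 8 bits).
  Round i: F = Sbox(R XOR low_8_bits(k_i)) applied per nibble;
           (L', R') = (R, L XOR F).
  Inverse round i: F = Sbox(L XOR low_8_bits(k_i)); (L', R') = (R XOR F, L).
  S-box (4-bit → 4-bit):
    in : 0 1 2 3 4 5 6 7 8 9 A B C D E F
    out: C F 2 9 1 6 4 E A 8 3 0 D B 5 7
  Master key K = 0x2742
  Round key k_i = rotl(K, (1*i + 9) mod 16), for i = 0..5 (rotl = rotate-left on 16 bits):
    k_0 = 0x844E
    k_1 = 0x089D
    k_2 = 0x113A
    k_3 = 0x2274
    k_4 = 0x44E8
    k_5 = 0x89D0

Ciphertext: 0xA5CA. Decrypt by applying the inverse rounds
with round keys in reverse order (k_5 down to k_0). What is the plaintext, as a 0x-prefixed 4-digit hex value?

s_0 = ciphertext = 0xA5CA
s_1 = InvRound(s_0, k_5) = 0x2CA5
s_2 = InvRound(s_1, k_4) = 0x742C
s_3 = InvRound(s_2, k_3) = 0xE074
s_4 = InvRound(s_3, k_2) = 0xC7E0
s_5 = InvRound(s_4, k_1) = 0x83C7
s_6 = InvRound(s_5, k_0) = 0x1C83

0x1C83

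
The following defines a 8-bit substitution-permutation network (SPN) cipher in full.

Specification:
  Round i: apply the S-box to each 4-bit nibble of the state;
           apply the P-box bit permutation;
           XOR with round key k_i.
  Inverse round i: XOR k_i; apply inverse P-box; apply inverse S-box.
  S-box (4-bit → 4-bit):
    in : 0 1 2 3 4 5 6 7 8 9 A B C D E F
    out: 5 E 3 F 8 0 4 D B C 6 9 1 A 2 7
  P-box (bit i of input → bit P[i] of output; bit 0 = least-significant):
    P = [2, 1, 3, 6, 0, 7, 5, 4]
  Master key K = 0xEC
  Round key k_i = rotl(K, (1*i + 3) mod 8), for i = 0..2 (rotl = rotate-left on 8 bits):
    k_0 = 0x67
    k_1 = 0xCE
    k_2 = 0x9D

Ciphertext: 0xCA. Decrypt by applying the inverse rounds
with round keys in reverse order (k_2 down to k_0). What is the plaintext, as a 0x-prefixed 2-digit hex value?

s_0 = ciphertext = 0xCA
s_1 = InvRound(s_0, k_2) = 0xB8
s_2 = InvRound(s_1, k_1) = 0x98
s_3 = InvRound(s_2, k_0) = 0x33

0x33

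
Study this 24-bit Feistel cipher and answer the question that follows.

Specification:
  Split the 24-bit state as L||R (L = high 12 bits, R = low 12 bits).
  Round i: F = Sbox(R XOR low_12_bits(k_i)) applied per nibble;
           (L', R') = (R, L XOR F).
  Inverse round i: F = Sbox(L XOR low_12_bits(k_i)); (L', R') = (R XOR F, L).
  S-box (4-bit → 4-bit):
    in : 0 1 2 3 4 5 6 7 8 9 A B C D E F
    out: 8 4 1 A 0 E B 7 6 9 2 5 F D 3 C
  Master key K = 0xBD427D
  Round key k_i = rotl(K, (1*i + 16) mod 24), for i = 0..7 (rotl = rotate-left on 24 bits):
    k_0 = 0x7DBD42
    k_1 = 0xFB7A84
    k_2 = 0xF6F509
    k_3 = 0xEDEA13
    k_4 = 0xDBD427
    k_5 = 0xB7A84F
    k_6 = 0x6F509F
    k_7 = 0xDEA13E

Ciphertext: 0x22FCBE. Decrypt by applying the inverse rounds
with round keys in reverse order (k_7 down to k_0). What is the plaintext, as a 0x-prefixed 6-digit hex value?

0xD62BF6

s_0 = ciphertext = 0x22FCBE
s_1 = InvRound(s_0, k_7) = 0x6FA22F
s_2 = InvRound(s_1, k_6) = 0x9916FA
s_3 = InvRound(s_2, k_5) = 0x229991
s_4 = InvRound(s_3, k_4) = 0x212229
s_5 = InvRound(s_4, k_3) = 0x4AD212
s_6 = InvRound(s_5, k_2) = 0x6324AD
s_7 = InvRound(s_6, k_1) = 0xBF6632
s_8 = InvRound(s_7, k_0) = 0xD62BF6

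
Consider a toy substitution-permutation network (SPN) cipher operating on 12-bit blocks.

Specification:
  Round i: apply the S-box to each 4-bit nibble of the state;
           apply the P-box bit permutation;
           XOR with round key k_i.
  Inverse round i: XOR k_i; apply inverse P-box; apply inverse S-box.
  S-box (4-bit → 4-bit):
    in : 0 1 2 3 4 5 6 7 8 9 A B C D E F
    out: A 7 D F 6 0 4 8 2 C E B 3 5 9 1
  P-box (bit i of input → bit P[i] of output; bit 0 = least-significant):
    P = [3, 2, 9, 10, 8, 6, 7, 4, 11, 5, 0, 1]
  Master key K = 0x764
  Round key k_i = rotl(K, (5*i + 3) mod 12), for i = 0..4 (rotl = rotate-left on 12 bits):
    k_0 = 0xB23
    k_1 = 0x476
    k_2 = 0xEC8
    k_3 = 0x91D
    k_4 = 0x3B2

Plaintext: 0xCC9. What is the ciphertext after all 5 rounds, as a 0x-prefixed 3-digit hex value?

s_0 = plaintext = 0xCC9
s_1 = Round(s_0, k_0) = 0x443
s_2 = Round(s_1, k_1) = 0x29B
s_3 = Round(s_2, k_2) = 0x257
s_4 = Round(s_3, k_3) = 0x51E
s_5 = Round(s_4, k_4) = 0x67A

0x67A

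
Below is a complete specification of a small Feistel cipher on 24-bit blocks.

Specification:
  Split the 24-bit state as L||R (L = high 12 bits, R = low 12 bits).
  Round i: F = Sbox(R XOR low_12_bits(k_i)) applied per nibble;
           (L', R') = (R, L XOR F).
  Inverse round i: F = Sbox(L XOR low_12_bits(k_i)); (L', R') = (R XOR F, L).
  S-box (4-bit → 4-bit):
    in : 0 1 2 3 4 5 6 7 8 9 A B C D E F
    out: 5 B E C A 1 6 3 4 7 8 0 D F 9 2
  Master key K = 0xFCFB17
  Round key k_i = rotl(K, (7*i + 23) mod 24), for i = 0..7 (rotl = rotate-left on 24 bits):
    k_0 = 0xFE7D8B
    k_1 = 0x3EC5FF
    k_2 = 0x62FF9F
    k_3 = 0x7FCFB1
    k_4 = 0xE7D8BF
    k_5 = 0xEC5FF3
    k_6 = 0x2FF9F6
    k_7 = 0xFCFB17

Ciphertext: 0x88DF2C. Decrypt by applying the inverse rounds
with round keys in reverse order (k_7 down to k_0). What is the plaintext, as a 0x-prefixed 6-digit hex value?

s_0 = ciphertext = 0x88DF2C
s_1 = InvRound(s_0, k_7) = 0x35488D
s_2 = InvRound(s_1, k_6) = 0x003354
s_3 = InvRound(s_2, k_5) = 0x171003
s_4 = InvRound(s_3, k_4) = 0x7DA171
s_5 = InvRound(s_4, k_3) = 0x5117DA
s_6 = InvRound(s_5, k_2) = 0xF93511
s_7 = InvRound(s_6, k_1) = 0xD7CF93
s_8 = InvRound(s_7, k_0) = 0xAB0D7C

0xAB0D7C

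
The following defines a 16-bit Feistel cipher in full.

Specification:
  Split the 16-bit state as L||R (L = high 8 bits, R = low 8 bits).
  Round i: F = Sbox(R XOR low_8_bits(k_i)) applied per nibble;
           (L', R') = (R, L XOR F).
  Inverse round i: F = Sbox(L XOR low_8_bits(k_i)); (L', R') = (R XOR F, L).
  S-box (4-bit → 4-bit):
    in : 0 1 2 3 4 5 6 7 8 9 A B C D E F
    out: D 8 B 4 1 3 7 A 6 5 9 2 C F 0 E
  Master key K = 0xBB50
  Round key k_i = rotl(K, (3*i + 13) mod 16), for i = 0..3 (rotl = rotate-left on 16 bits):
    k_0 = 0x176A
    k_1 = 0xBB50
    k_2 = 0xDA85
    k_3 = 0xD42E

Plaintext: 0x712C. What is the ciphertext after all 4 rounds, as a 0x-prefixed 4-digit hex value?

s_0 = plaintext = 0x712C
s_1 = Round(s_0, k_0) = 0x2C66
s_2 = Round(s_1, k_1) = 0x666B
s_3 = Round(s_2, k_2) = 0x6B66
s_4 = Round(s_3, k_3) = 0x667D

0x667D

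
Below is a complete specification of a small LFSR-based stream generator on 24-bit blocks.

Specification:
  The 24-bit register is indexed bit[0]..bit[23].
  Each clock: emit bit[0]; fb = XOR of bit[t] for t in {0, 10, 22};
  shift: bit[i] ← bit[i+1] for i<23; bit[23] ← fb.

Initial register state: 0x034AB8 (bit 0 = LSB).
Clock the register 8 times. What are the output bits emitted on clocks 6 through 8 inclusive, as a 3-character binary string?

reg_0 = 0x034AB8
clock 1: out=0, reg = 0x01A55C
clock 2: out=0, reg = 0x80D2AE
clock 3: out=0, reg = 0x406957
clock 4: out=1, reg = 0x2034AB
clock 5: out=1, reg = 0x101A55
clock 6: out=1, reg = 0x880D2A
clock 7: out=0, reg = 0xC40695
clock 8: out=1, reg = 0xE2034A

101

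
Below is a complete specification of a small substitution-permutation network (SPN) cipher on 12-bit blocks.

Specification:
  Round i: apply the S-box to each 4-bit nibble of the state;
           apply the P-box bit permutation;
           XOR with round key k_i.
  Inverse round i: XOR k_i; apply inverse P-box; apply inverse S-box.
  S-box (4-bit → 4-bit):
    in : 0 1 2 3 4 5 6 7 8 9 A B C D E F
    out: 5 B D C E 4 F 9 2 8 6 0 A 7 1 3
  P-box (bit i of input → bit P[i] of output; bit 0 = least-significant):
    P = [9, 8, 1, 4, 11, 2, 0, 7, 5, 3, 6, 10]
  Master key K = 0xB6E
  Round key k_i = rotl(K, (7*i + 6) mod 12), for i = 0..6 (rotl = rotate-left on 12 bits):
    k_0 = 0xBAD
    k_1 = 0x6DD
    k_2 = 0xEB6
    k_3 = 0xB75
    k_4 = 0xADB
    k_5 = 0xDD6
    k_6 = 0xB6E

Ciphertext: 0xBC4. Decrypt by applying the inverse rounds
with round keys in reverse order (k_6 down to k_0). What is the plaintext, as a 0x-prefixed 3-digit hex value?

0x2A1

s_0 = ciphertext = 0xBC4
s_1 = InvRound(s_0, k_6) = 0xF95
s_2 = InvRound(s_1, k_5) = 0x550
s_3 = InvRound(s_2, k_4) = 0xC2D
s_4 = InvRound(s_3, k_3) = 0x4B1
s_5 = InvRound(s_4, k_2) = 0xBD0
s_6 = InvRound(s_5, k_1) = 0xCD8
s_7 = InvRound(s_6, k_0) = 0x2A1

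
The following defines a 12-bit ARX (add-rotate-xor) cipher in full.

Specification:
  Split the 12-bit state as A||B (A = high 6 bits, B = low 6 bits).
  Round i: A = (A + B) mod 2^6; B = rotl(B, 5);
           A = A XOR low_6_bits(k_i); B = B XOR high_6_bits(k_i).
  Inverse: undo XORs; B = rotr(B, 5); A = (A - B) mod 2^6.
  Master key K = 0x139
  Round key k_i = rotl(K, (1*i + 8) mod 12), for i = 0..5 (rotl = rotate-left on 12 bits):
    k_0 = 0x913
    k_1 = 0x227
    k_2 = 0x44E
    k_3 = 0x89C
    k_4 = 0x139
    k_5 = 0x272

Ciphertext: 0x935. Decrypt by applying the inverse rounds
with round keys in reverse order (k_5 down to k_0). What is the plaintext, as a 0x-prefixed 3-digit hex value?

0x6F5

s_0 = ciphertext = 0x935
s_1 = InvRound(s_0, k_5) = 0x779
s_2 = InvRound(s_1, k_4) = 0xA7B
s_3 = InvRound(s_2, k_3) = 0x0F2
s_4 = InvRound(s_3, k_2) = 0x187
s_5 = InvRound(s_4, k_1) = 0x0DE
s_6 = InvRound(s_5, k_0) = 0x6F5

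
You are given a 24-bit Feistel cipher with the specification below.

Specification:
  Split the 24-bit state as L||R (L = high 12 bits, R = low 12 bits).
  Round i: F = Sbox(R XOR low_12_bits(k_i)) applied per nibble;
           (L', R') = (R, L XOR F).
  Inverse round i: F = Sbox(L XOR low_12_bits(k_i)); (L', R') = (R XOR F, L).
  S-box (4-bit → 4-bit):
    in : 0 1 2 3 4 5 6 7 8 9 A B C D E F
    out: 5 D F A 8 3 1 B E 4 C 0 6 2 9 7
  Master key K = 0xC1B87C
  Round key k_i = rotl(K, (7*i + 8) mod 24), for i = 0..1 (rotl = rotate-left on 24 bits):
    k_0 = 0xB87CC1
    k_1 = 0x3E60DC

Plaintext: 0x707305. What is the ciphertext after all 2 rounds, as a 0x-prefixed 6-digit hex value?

0x06F60F

s_0 = plaintext = 0x707305
s_1 = Round(s_0, k_0) = 0x30506F
s_2 = Round(s_1, k_1) = 0x06F60F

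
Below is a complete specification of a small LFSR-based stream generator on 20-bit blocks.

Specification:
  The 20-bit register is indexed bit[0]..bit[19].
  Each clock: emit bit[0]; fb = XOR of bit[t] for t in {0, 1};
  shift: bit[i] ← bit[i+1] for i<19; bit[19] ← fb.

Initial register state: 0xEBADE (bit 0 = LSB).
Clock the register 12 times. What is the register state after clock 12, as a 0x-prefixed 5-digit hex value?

0x7B1EB

reg_0 = 0xEBADE
clock 1: out=0, reg = 0xF5D6F
clock 2: out=1, reg = 0x7AEB7
clock 3: out=1, reg = 0x3D75B
clock 4: out=1, reg = 0x1EBAD
clock 5: out=1, reg = 0x8F5D6
clock 6: out=0, reg = 0xC7AEB
clock 7: out=1, reg = 0x63D75
clock 8: out=1, reg = 0xB1EBA
clock 9: out=0, reg = 0xD8F5D
clock 10: out=1, reg = 0xEC7AE
clock 11: out=0, reg = 0xF63D7
clock 12: out=1, reg = 0x7B1EB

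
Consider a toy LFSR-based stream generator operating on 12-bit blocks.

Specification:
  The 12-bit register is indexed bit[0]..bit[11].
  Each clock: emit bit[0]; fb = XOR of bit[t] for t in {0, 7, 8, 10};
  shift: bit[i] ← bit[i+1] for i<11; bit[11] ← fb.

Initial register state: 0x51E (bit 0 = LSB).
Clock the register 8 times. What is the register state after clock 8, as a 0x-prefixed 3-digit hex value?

0x505

reg_0 = 0x51E
clock 1: out=0, reg = 0x28F
clock 2: out=1, reg = 0x147
clock 3: out=1, reg = 0x0A3
clock 4: out=1, reg = 0x051
clock 5: out=1, reg = 0x828
clock 6: out=0, reg = 0x414
clock 7: out=0, reg = 0xA0A
clock 8: out=0, reg = 0x505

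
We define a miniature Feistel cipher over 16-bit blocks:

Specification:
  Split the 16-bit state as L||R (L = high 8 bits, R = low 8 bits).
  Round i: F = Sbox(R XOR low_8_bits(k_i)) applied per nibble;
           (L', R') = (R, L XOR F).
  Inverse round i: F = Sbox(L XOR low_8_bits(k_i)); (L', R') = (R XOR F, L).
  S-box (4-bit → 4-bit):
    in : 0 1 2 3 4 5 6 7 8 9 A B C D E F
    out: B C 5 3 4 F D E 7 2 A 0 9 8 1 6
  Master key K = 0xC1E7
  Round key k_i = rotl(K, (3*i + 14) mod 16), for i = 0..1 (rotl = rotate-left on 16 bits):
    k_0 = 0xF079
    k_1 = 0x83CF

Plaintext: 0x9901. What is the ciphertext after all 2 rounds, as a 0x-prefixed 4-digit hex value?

s_0 = plaintext = 0x9901
s_1 = Round(s_0, k_0) = 0x017E
s_2 = Round(s_1, k_1) = 0x7E0D

0x7E0D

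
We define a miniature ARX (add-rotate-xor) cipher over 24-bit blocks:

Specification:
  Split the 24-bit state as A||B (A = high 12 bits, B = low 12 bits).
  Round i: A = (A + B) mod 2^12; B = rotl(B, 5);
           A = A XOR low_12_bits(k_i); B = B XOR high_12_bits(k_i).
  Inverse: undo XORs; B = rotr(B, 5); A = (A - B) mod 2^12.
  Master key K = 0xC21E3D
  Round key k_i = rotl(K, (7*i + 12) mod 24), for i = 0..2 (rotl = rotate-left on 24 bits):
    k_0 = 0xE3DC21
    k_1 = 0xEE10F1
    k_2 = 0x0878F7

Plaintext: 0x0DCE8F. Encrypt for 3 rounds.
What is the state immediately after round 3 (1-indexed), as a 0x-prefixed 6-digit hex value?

0x20EF4A

s_0 = plaintext = 0x0DCE8F
s_1 = Round(s_0, k_0) = 0x34AFC0
s_2 = Round(s_1, k_1) = 0x3FB6FE
s_3 = Round(s_2, k_2) = 0x20EF4A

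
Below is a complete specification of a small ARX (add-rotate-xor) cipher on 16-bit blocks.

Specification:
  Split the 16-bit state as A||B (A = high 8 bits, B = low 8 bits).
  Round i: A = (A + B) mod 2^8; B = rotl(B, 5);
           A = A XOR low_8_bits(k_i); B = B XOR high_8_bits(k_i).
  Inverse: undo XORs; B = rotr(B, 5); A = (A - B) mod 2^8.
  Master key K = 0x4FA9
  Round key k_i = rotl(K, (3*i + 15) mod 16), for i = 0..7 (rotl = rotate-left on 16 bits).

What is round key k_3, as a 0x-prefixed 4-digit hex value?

0xA94F

K = 0x4FA9
k_0 = rotl(K, (3*0+15) mod 16) = rotl(K, 15) = 0xA7D4
k_1 = rotl(K, (3*1+15) mod 16) = rotl(K, 2) = 0x3EA5
k_2 = rotl(K, (3*2+15) mod 16) = rotl(K, 5) = 0xF529
k_3 = rotl(K, (3*3+15) mod 16) = rotl(K, 8) = 0xA94F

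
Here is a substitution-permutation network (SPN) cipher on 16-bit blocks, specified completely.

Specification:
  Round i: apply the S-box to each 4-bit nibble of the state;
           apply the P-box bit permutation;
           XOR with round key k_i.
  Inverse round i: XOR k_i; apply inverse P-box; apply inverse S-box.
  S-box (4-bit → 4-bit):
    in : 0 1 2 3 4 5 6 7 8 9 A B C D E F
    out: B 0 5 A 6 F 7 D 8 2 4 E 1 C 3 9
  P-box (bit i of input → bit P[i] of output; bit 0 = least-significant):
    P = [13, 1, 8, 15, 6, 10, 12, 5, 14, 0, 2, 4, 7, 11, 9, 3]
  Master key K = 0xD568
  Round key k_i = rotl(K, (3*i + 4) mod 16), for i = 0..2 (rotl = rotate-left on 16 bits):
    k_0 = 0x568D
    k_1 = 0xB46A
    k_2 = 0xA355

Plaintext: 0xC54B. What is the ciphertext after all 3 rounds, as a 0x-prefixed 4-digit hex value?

s_0 = plaintext = 0xC54B
s_1 = Round(s_0, k_0) = 0x831A
s_2 = Round(s_1, k_1) = 0xB573
s_3 = Round(s_2, k_2) = 0x792A

0x792A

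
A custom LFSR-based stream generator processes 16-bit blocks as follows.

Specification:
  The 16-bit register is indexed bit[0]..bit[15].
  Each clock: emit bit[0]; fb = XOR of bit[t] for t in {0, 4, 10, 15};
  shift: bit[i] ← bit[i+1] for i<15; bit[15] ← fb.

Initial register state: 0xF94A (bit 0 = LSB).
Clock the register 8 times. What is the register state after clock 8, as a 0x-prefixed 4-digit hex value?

reg_0 = 0xF94A
clock 1: out=0, reg = 0xFCA5
clock 2: out=1, reg = 0xFE52
clock 3: out=0, reg = 0xFF29
clock 4: out=1, reg = 0xFF94
clock 5: out=0, reg = 0xFFCA
clock 6: out=0, reg = 0x7FE5
clock 7: out=1, reg = 0x3FF2
clock 8: out=0, reg = 0x1FF9

0x1FF9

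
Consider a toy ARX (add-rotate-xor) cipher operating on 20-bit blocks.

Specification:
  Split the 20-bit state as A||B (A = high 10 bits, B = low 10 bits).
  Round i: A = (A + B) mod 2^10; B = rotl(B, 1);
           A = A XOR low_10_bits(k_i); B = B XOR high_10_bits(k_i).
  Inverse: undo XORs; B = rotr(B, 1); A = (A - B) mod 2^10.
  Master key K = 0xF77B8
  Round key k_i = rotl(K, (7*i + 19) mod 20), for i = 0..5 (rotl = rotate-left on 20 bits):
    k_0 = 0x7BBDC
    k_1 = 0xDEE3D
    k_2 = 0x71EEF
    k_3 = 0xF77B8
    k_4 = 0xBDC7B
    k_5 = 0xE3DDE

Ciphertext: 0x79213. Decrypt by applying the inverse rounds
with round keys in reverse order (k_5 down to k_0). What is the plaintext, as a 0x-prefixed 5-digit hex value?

0xA3CDD

s_0 = ciphertext = 0x79213
s_1 = InvRound(s_0, k_5) = 0xDB0CE
s_2 = InvRound(s_1, k_4) = 0xFEF1C
s_3 = InvRound(s_2, k_3) = 0x78E60
s_4 = InvRound(s_3, k_2) = 0xCE7D3
s_5 = InvRound(s_4, k_1) = 0x2C054
s_6 = InvRound(s_5, k_0) = 0xA3CDD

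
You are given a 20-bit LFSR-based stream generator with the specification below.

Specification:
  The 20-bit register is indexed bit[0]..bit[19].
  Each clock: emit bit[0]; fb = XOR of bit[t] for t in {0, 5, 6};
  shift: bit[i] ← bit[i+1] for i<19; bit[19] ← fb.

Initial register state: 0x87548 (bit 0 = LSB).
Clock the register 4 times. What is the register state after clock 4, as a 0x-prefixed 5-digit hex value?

reg_0 = 0x87548
clock 1: out=0, reg = 0xC3AA4
clock 2: out=0, reg = 0xE1D52
clock 3: out=0, reg = 0xF0EA9
clock 4: out=1, reg = 0x78754

0x78754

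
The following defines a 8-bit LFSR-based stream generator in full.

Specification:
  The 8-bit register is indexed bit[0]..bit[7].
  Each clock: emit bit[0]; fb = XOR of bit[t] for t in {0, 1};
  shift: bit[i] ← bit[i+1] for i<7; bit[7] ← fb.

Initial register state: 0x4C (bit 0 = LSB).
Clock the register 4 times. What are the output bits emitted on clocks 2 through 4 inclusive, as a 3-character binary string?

011

reg_0 = 0x4C
clock 1: out=0, reg = 0x26
clock 2: out=0, reg = 0x93
clock 3: out=1, reg = 0x49
clock 4: out=1, reg = 0xA4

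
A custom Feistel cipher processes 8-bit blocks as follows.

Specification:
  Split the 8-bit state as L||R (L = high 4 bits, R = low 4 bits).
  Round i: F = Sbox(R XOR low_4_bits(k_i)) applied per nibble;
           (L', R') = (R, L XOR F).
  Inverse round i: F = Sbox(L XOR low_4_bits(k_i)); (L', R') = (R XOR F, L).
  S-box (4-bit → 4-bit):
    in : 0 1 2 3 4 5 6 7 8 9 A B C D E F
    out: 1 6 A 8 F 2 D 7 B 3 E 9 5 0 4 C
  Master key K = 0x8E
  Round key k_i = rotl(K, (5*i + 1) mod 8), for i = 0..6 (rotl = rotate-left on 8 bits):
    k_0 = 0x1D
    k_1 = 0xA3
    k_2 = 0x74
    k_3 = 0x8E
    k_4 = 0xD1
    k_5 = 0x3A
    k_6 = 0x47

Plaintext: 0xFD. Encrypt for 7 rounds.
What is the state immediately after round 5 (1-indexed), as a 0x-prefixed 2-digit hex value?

s_0 = plaintext = 0xFD
s_1 = Round(s_0, k_0) = 0xDE
s_2 = Round(s_1, k_1) = 0xED
s_3 = Round(s_2, k_2) = 0xDD
s_4 = Round(s_3, k_3) = 0xD5
s_5 = Round(s_4, k_4) = 0x52
s_6 = Round(s_5, k_5) = 0x2E
s_7 = Round(s_6, k_6) = 0xE1

0x52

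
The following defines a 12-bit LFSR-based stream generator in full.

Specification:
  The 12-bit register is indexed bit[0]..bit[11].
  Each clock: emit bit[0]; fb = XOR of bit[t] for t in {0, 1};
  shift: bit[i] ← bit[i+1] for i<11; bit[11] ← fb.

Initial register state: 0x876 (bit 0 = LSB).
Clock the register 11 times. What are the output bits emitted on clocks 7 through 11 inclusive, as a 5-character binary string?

reg_0 = 0x876
clock 1: out=0, reg = 0xC3B
clock 2: out=1, reg = 0x61D
clock 3: out=1, reg = 0xB0E
clock 4: out=0, reg = 0xD87
clock 5: out=1, reg = 0x6C3
clock 6: out=1, reg = 0x361
clock 7: out=1, reg = 0x9B0
clock 8: out=0, reg = 0x4D8
clock 9: out=0, reg = 0x26C
clock 10: out=0, reg = 0x136
clock 11: out=0, reg = 0x89B

10000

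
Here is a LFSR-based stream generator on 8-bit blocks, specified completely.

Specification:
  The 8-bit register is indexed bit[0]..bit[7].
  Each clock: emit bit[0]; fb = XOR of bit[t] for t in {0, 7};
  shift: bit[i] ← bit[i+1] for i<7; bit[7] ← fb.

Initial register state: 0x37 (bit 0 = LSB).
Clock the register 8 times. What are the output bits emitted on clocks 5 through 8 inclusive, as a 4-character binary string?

reg_0 = 0x37
clock 1: out=1, reg = 0x9B
clock 2: out=1, reg = 0x4D
clock 3: out=1, reg = 0xA6
clock 4: out=0, reg = 0xD3
clock 5: out=1, reg = 0x69
clock 6: out=1, reg = 0xB4
clock 7: out=0, reg = 0xDA
clock 8: out=0, reg = 0xED

1100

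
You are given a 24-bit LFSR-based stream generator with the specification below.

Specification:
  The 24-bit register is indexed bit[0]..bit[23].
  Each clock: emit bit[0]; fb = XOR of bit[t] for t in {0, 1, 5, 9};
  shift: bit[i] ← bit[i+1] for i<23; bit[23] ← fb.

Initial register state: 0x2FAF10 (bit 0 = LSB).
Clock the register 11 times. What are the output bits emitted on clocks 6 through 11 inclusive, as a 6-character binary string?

000111

reg_0 = 0x2FAF10
clock 1: out=0, reg = 0x97D788
clock 2: out=0, reg = 0xCBEBC4
clock 3: out=0, reg = 0xE5F5E2
clock 4: out=0, reg = 0x72FAF1
clock 5: out=1, reg = 0xB97D78
clock 6: out=0, reg = 0xDCBEBC
clock 7: out=0, reg = 0x6E5F5E
clock 8: out=0, reg = 0x372FAF
clock 9: out=1, reg = 0x1B97D7
clock 10: out=1, reg = 0x8DCBEB
clock 11: out=1, reg = 0x46E5F5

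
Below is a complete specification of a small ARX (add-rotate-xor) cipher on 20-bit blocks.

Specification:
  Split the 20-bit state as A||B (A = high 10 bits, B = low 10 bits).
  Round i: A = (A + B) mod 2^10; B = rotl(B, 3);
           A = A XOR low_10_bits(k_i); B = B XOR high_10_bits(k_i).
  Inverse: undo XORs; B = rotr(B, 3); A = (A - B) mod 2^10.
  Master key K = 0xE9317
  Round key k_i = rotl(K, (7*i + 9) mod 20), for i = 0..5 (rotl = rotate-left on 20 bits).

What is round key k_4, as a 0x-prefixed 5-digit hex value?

K = 0xE9317
k_0 = rotl(K, (7*0+9) mod 20) = rotl(K, 9) = 0x62FD2
k_1 = rotl(K, (7*1+9) mod 20) = rotl(K, 16) = 0x7E931
k_2 = rotl(K, (7*2+9) mod 20) = rotl(K, 3) = 0x498BF
k_3 = rotl(K, (7*3+9) mod 20) = rotl(K, 10) = 0xC5FA4
k_4 = rotl(K, (7*4+9) mod 20) = rotl(K, 17) = 0xFD262

0xFD262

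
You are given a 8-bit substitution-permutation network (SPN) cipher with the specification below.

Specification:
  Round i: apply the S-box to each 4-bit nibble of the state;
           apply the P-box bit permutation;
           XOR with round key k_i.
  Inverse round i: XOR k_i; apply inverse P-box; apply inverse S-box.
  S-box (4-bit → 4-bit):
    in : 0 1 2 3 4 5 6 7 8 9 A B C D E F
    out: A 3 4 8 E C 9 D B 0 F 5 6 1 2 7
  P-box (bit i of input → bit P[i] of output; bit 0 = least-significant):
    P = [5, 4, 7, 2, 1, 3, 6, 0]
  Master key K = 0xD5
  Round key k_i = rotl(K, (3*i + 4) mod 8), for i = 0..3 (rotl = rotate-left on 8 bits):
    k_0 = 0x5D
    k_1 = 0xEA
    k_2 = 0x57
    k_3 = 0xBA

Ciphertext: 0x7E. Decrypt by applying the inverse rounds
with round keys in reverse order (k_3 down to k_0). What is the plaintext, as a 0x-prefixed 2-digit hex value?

s_0 = ciphertext = 0x7E
s_1 = InvRound(s_0, k_3) = 0x25
s_2 = InvRound(s_1, k_2) = 0xB1
s_3 = InvRound(s_2, k_1) = 0xAE
s_4 = InvRound(s_3, k_0) = 0x7F

0x7F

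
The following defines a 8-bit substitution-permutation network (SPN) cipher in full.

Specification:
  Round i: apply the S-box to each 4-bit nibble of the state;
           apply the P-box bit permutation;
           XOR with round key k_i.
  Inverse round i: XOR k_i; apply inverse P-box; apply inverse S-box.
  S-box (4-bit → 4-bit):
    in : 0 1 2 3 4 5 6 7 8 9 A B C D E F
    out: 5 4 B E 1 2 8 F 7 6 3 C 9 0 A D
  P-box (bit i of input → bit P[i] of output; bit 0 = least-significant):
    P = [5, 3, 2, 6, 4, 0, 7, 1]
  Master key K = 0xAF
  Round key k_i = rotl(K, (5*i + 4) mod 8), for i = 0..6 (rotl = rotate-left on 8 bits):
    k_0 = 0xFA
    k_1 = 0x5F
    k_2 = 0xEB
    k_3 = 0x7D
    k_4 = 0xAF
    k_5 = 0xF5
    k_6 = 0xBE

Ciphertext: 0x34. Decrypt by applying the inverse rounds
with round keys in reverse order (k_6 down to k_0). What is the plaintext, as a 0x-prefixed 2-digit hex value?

s_0 = ciphertext = 0x34
s_1 = InvRound(s_0, k_6) = 0xB5
s_2 = InvRound(s_1, k_5) = 0xD6
s_3 = InvRound(s_2, k_4) = 0xA2
s_4 = InvRound(s_3, k_3) = 0x73
s_5 = InvRound(s_4, k_2) = 0x05
s_6 = InvRound(s_5, k_1) = 0xCE
s_7 = InvRound(s_6, k_0) = 0x40

0x40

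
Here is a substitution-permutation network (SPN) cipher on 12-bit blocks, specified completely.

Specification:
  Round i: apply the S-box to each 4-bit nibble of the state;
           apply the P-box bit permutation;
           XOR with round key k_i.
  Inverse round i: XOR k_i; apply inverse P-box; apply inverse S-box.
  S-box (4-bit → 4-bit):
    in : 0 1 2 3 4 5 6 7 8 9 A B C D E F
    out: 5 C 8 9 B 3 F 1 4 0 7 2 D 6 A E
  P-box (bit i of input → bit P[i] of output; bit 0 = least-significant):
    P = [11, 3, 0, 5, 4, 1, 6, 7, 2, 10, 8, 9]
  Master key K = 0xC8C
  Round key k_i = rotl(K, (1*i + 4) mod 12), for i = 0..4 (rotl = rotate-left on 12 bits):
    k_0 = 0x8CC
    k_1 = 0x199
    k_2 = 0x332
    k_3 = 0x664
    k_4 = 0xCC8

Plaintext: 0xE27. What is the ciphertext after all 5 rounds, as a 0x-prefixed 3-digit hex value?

0x91E

s_0 = plaintext = 0xE27
s_1 = Round(s_0, k_0) = 0x64C
s_2 = Round(s_1, k_1) = 0xE2E
s_3 = Round(s_2, k_2) = 0x59A
s_4 = Round(s_3, k_3) = 0xA69
s_5 = Round(s_4, k_4) = 0x91E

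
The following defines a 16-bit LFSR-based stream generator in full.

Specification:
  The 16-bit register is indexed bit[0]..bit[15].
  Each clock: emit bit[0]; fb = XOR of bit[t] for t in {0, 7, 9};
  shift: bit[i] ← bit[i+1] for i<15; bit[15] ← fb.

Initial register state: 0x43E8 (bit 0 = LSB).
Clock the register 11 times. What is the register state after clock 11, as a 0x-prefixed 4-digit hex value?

reg_0 = 0x43E8
clock 1: out=0, reg = 0x21F4
clock 2: out=0, reg = 0x90FA
clock 3: out=0, reg = 0xC87D
clock 4: out=1, reg = 0xE43E
clock 5: out=0, reg = 0x721F
clock 6: out=1, reg = 0x390F
clock 7: out=1, reg = 0x9C87
clock 8: out=1, reg = 0x4E43
clock 9: out=1, reg = 0x2721
clock 10: out=1, reg = 0x1390
clock 11: out=0, reg = 0x09C8

0x09C8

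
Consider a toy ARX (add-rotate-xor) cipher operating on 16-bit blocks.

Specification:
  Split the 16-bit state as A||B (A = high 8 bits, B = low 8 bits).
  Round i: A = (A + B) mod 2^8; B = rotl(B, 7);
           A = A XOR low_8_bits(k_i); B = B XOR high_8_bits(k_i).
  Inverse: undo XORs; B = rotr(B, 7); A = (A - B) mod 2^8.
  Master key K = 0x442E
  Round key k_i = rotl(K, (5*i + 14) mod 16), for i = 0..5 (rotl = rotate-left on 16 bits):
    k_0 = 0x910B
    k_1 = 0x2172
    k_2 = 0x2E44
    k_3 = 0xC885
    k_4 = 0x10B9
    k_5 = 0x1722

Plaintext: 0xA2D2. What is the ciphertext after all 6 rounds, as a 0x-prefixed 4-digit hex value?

0x443D

s_0 = plaintext = 0xA2D2
s_1 = Round(s_0, k_0) = 0x7FF8
s_2 = Round(s_1, k_1) = 0x055D
s_3 = Round(s_2, k_2) = 0x2680
s_4 = Round(s_3, k_3) = 0x2388
s_5 = Round(s_4, k_4) = 0x1254
s_6 = Round(s_5, k_5) = 0x443D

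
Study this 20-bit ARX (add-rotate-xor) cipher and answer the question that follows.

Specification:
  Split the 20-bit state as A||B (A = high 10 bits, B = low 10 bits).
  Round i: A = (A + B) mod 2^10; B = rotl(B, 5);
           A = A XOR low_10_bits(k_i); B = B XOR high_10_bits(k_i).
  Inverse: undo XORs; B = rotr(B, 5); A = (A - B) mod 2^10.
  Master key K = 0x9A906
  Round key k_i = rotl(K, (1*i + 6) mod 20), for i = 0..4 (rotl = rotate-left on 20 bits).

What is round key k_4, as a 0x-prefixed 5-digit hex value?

0x41A6A

K = 0x9A906
k_0 = rotl(K, (1*0+6) mod 20) = rotl(K, 6) = 0xA41A6
k_1 = rotl(K, (1*1+6) mod 20) = rotl(K, 7) = 0x4834D
k_2 = rotl(K, (1*2+6) mod 20) = rotl(K, 8) = 0x9069A
k_3 = rotl(K, (1*3+6) mod 20) = rotl(K, 9) = 0x20D35
k_4 = rotl(K, (1*4+6) mod 20) = rotl(K, 10) = 0x41A6A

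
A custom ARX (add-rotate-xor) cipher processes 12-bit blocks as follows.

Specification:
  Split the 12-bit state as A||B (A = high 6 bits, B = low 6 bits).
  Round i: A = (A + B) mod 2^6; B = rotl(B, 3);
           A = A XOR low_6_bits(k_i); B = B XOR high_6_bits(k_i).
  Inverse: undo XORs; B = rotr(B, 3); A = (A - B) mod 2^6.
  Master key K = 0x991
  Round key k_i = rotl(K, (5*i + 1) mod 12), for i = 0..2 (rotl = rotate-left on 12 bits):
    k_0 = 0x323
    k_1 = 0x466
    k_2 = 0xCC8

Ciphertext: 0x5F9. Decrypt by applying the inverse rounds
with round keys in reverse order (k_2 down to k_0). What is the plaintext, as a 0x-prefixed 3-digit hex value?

0xAA1

s_0 = ciphertext = 0x5F9
s_1 = InvRound(s_0, k_2) = 0x391
s_2 = InvRound(s_1, k_1) = 0xA00
s_3 = InvRound(s_2, k_0) = 0xAA1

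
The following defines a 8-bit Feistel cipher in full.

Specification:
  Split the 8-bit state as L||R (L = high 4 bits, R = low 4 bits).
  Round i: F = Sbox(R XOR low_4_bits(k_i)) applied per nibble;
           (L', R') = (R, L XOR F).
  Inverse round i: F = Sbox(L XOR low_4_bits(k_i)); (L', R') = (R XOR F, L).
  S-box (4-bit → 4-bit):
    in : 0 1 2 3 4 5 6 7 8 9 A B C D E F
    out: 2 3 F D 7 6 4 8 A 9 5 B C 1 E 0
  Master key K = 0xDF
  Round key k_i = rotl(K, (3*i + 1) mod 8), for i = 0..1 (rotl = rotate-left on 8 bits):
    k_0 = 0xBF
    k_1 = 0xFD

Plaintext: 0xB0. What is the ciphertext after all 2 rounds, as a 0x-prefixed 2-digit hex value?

0xB4

s_0 = plaintext = 0xB0
s_1 = Round(s_0, k_0) = 0x0B
s_2 = Round(s_1, k_1) = 0xB4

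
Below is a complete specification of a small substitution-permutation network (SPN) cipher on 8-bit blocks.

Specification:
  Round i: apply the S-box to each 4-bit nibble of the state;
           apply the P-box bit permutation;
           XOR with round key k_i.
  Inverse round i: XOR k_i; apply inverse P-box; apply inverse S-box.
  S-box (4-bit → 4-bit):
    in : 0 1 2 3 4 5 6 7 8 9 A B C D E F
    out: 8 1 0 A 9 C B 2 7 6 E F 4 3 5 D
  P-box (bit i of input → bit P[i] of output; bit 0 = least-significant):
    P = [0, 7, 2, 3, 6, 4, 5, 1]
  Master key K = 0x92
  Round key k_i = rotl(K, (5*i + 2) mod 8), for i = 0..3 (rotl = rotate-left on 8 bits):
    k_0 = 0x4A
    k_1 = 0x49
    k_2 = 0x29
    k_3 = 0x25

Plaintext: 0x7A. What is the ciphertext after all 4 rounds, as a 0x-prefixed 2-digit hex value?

s_0 = plaintext = 0x7A
s_1 = Round(s_0, k_0) = 0xD6
s_2 = Round(s_1, k_1) = 0x90
s_3 = Round(s_2, k_2) = 0x11
s_4 = Round(s_3, k_3) = 0x64

0x64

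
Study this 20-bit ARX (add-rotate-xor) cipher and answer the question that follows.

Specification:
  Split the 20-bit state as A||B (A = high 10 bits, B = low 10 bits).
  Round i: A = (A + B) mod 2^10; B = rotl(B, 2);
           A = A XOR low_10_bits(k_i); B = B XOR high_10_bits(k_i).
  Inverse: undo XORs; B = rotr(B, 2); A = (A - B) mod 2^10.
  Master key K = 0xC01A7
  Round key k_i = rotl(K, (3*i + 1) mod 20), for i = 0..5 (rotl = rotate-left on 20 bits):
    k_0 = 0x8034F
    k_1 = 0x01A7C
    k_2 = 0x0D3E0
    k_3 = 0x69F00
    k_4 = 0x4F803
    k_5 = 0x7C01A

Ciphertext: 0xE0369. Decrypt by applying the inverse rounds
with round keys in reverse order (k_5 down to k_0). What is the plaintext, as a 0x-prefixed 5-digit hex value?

s_0 = ciphertext = 0xE0369
s_1 = InvRound(s_0, k_5) = 0x7D1A6
s_2 = InvRound(s_1, k_4) = 0x74426
s_3 = InvRound(s_2, k_3) = 0x5C560
s_4 = InvRound(s_3, k_2) = 0x8F055
s_5 = InvRound(s_4, k_1) = 0x4B314
s_6 = InvRound(s_5, k_0) = 0x87845

0x87845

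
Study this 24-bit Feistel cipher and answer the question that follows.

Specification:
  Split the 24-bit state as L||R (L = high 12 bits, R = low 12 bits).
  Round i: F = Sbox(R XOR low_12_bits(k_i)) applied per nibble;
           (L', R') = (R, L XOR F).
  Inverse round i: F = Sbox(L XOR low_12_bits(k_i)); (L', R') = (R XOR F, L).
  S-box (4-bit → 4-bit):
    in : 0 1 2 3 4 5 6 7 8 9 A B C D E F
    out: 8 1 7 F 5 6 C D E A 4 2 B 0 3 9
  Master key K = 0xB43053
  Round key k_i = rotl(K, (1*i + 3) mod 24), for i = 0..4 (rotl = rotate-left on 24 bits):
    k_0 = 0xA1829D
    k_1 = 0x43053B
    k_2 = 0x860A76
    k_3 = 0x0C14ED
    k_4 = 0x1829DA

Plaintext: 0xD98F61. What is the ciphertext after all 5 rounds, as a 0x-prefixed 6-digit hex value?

s_0 = plaintext = 0xD98F61
s_1 = Round(s_0, k_0) = 0xF61D03
s_2 = Round(s_1, k_1) = 0xD0319F
s_3 = Round(s_2, k_2) = 0x19FF39
s_4 = Round(s_3, k_3) = 0xF3939A
s_5 = Round(s_4, k_4) = 0x39AB61

0x39AB61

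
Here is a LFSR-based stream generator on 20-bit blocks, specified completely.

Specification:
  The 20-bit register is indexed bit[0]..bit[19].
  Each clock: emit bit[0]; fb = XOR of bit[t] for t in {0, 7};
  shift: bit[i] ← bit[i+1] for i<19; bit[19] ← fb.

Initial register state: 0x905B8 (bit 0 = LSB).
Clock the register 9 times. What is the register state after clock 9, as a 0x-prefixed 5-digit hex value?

reg_0 = 0x905B8
clock 1: out=0, reg = 0xC82DC
clock 2: out=0, reg = 0xE416E
clock 3: out=0, reg = 0x720B7
clock 4: out=1, reg = 0x3905B
clock 5: out=1, reg = 0x9C82D
clock 6: out=1, reg = 0xCE416
clock 7: out=0, reg = 0x6720B
clock 8: out=1, reg = 0xB3905
clock 9: out=1, reg = 0xD9C82

0xD9C82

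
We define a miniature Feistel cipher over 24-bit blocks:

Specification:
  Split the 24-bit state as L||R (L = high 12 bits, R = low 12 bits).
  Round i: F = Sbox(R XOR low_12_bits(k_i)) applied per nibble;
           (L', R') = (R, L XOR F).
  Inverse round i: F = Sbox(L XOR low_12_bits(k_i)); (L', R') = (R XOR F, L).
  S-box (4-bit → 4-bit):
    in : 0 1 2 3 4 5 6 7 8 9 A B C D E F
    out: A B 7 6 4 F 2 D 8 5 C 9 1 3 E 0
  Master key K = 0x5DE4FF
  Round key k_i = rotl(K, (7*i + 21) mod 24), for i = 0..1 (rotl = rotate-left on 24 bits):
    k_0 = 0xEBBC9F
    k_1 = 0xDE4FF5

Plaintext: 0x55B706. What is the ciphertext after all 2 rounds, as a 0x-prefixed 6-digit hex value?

s_0 = plaintext = 0x55B706
s_1 = Round(s_0, k_0) = 0x706C0E
s_2 = Round(s_1, k_1) = 0xC0E10F

0xC0E10F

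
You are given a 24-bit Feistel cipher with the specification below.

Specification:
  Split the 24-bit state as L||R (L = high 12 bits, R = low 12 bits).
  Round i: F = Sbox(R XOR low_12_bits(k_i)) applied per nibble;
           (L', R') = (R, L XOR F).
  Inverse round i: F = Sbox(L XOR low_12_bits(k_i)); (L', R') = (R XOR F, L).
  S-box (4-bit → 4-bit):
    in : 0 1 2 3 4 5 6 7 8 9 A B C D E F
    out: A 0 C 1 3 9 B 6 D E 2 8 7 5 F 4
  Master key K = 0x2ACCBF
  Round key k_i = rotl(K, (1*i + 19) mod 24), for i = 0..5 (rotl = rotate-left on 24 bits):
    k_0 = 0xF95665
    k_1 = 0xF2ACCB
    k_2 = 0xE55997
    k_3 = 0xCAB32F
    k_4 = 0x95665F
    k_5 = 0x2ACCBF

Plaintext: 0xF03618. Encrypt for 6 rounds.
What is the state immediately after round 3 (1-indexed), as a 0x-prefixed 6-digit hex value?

s_0 = plaintext = 0xF03618
s_1 = Round(s_0, k_0) = 0x618566
s_2 = Round(s_1, k_1) = 0x56683D
s_3 = Round(s_2, k_2) = 0x83D544
s_4 = Round(s_3, k_3) = 0x544385
s_5 = Round(s_4, k_4) = 0x385C16
s_6 = Round(s_5, k_5) = 0xC169AB

0x83D544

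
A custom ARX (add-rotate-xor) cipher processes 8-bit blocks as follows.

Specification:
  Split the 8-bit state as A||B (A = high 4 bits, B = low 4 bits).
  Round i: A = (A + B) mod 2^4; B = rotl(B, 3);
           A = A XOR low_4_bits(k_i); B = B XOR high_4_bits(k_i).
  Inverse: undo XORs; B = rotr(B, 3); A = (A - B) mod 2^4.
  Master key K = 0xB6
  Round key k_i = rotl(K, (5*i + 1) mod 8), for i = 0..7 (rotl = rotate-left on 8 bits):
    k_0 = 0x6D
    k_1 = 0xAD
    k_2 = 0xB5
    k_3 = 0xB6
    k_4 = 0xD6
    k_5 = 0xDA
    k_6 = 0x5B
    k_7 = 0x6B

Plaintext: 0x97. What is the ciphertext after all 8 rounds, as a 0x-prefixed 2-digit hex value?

0x27

s_0 = plaintext = 0x97
s_1 = Round(s_0, k_0) = 0xDD
s_2 = Round(s_1, k_1) = 0x74
s_3 = Round(s_2, k_2) = 0xE9
s_4 = Round(s_3, k_3) = 0x17
s_5 = Round(s_4, k_4) = 0xE6
s_6 = Round(s_5, k_5) = 0xEE
s_7 = Round(s_6, k_6) = 0x72
s_8 = Round(s_7, k_7) = 0x27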